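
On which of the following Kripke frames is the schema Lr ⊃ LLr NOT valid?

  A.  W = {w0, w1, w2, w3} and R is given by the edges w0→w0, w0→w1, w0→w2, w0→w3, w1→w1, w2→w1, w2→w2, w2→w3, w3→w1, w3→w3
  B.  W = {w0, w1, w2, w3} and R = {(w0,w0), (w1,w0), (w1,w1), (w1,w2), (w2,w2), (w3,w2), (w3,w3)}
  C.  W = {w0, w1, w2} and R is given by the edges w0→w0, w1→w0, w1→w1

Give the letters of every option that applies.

The schema Lr ⊃ LLr is axiom 4; it is valid on a frame iff R is transitive.
(A) R is transitive (R is closed under composition), so the schema is valid here.
(B) R is transitive (R is closed under composition), so the schema is valid here.
(C) R is transitive (R is closed under composition), so the schema is valid here.

none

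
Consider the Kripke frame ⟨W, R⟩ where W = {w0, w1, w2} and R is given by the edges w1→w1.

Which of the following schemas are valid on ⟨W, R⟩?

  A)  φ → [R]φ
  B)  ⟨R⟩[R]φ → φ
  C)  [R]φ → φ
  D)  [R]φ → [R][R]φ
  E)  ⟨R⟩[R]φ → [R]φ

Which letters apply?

R is not reflexive: not w0 R w0.
R is symmetric: every R-edge is matched by its reverse.
R is transitive: R is closed under composition.
R is euclidean: any two R-successors of the same world are R-related.
R is a subset of the identity: every R-edge is a self-loop.
(A) φ → [R]φ is valid only on frames where every R-edge is a self-loop. Here R ⊆ identity — valid.
(B) ⟨R⟩[R]φ → φ is the dual of axiom B, which corresponds to symmetry. R is symmetric — valid.
(C) [R]φ → φ (axiom T) characterises the reflexive frames. R is not reflexive — not valid.
(D) [R]φ → [R][R]φ (axiom 4) characterises the transitive frames. R is transitive — valid.
(E) ⟨R⟩[R]φ → [R]φ (the dual of axiom 5) characterises the euclidean frames. R is euclidean — valid.

A, B, D, E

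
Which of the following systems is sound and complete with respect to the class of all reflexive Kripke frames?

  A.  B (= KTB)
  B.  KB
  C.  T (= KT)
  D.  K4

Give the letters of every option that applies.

(A) B (= KTB) is determined by the class of reflexive and symmetric frames.
(B) KB is determined by the class of symmetric frames.
(C) T (= KT) is determined by exactly this class.
(D) K4 is determined by the class of transitive frames.

C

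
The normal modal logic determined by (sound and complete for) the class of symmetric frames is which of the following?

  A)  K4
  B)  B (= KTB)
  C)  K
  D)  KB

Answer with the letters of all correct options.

D

(A) K4 is determined by the class of transitive frames.
(B) B (= KTB) is determined by the class of reflexive and symmetric frames.
(C) K is determined by the class of arbitrary frames.
(D) KB is determined by exactly this class.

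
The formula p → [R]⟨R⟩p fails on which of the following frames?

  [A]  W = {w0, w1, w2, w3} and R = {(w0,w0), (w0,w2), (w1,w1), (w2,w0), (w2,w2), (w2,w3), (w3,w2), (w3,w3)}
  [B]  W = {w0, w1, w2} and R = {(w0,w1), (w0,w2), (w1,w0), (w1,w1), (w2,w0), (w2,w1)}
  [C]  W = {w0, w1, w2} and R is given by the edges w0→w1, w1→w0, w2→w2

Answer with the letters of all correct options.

B

The schema p → [R]⟨R⟩p is axiom B; it is valid on a frame iff R is symmetric.
(A) R is symmetric (every R-edge is matched by its reverse), so the schema is valid here.
(B) R is not symmetric (w2 R w1 but not w1 R w2), so the schema fails here.
(C) R is symmetric (every R-edge is matched by its reverse), so the schema is valid here.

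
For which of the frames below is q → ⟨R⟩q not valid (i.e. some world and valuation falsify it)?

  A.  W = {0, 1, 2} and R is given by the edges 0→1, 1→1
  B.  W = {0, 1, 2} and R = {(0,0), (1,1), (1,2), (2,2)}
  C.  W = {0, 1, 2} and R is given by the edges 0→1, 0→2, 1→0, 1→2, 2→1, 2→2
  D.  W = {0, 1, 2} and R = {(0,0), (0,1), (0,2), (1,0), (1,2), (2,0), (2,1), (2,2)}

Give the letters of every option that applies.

A, C, D

The schema q → ⟨R⟩q is the dual of axiom T; it is valid on a frame iff R is reflexive.
(A) R is not reflexive (not 0 R 0), so the schema fails here.
(B) R is reflexive (each world relates to itself), so the schema is valid here.
(C) R is not reflexive (not 0 R 0), so the schema fails here.
(D) R is not reflexive (not 1 R 1), so the schema fails here.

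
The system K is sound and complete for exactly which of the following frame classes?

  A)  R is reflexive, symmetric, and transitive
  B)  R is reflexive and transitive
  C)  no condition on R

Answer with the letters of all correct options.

(A) this class determines S5, not K.
(B) this class determines S4, not K.
(C) K is sound and complete for exactly this class.

C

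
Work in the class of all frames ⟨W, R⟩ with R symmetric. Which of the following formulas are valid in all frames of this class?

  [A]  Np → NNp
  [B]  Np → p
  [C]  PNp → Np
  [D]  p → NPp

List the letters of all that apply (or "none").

(A) Np → NNp is axiom 4; it is valid on a frame exactly when R is transitive. Such an R need not be transitive, so not valid.
(B) Np → p is axiom T, which corresponds to reflexivity. Such an R need not be reflexive — not valid.
(C) PNp → Np is the dual of axiom 5; it is valid on a frame exactly when R is euclidean. Such an R need not be euclidean, so not valid.
(D) p → NPp (axiom B) characterises the symmetric frames. Every such R is symmetric — valid.

D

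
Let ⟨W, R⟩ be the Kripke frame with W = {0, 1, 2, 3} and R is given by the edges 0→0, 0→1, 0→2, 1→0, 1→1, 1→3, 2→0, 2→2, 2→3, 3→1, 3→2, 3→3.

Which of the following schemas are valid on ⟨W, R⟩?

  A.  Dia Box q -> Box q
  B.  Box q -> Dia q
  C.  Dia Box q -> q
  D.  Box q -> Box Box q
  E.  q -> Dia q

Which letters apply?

R is reflexive: each world relates to itself.
R is symmetric: every R-edge is matched by its reverse.
R is not transitive: 0 R 1 and 1 R 3 but not 0 R 3.
R is not euclidean: 0 R 1 and 0 R 2 but not 1 R 2.
R is serial: every world has an R-successor.
(A) Dia Box q -> Box q is the dual of axiom 5; it is valid on a frame exactly when R is euclidean. R is not euclidean, so not valid.
(B) axiom D: valid iff R is serial. R is serial — valid.
(C) the dual of axiom B: valid iff R is symmetric. R is symmetric — valid.
(D) Box q -> Box Box q (axiom 4) characterises the transitive frames. R is not transitive — not valid.
(E) q -> Dia q (the dual of axiom T) characterises the reflexive frames. R is reflexive — valid.

B, C, E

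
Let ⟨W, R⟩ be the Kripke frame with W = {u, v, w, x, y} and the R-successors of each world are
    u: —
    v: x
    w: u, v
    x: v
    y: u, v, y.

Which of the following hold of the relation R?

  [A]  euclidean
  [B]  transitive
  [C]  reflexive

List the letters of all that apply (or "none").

(A) not euclidean: w R u and w R v but not u R v.
(B) not transitive: v R x and x R v but not v R v.
(C) not reflexive: not u R u.

none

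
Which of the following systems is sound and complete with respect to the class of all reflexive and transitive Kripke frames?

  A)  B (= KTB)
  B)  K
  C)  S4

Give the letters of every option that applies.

(A) B (= KTB) is determined by the class of reflexive and symmetric frames.
(B) K is determined by the class of arbitrary frames.
(C) S4 is determined by exactly this class.

C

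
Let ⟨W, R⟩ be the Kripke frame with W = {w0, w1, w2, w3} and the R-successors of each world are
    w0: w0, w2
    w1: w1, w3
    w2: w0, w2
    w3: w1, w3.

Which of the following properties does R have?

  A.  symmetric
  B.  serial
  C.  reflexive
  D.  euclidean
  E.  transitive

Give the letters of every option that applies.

A, B, C, D, E

(A) symmetric: every R-edge is matched by its reverse.
(B) serial: every world has an R-successor.
(C) reflexive: each world relates to itself.
(D) euclidean: any two R-successors of the same world are R-related.
(E) transitive: R is closed under composition.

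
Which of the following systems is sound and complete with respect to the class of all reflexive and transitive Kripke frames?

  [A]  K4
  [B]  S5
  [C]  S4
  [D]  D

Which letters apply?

C

(A) K4 is determined by the class of transitive frames.
(B) S5 is determined by the class of reflexive, symmetric, and transitive frames.
(C) S4 is determined by exactly this class.
(D) D is determined by the class of serial frames.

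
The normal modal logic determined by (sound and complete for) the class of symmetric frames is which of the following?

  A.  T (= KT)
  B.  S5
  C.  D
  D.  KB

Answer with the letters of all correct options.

(A) T (= KT) is determined by the class of reflexive frames.
(B) S5 is determined by the class of reflexive, symmetric, and transitive frames.
(C) D is determined by the class of serial frames.
(D) KB is determined by exactly this class.

D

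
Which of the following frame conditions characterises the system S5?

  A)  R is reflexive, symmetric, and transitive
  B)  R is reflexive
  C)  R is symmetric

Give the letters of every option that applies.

(A) S5 is sound and complete for exactly this class.
(B) this class determines T (= KT), not S5.
(C) this class determines KB, not S5.

A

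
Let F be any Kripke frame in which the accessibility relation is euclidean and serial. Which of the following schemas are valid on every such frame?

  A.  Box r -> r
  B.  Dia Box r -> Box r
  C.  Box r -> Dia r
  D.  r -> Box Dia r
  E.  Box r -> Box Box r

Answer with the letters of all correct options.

(A) Box r -> r is axiom T; it is valid on a frame exactly when R is reflexive. Such an R need not be reflexive, so not valid.
(B) Dia Box r -> Box r (the dual of axiom 5) characterises the euclidean frames. Every such R is euclidean — valid.
(C) Box r -> Dia r is axiom D; it is valid on a frame exactly when R is serial. Every such R is serial, so valid.
(D) r -> Box Dia r (axiom B) characterises the symmetric frames. Such an R need not be symmetric — not valid.
(E) Box r -> Box Box r (axiom 4) characterises the transitive frames. Such an R need not be transitive — not valid.

B, C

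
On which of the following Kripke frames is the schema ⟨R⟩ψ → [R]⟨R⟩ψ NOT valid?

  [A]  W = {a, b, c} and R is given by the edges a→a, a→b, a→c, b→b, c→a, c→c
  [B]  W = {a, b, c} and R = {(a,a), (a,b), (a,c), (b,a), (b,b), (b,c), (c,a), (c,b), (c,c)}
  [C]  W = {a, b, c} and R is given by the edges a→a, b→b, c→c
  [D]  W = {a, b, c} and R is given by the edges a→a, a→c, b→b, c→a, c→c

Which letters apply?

The schema ⟨R⟩ψ → [R]⟨R⟩ψ is axiom 5; it is valid on a frame iff R is euclidean.
(A) R is not euclidean (a R b and a R a but not b R a), so the schema fails here.
(B) R is euclidean (any two R-successors of the same world are R-related), so the schema is valid here.
(C) R is euclidean (any two R-successors of the same world are R-related), so the schema is valid here.
(D) R is euclidean (any two R-successors of the same world are R-related), so the schema is valid here.

A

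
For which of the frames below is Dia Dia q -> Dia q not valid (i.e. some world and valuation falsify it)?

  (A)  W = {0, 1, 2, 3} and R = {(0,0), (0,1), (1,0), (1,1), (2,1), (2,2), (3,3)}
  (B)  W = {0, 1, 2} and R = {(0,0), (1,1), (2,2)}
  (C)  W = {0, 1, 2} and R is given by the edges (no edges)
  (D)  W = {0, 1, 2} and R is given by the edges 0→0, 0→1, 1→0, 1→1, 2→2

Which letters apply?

The schema Dia Dia q -> Dia q is the dual of axiom 4; it is valid on a frame iff R is transitive.
(A) R is not transitive (2 R 1 and 1 R 0 but not 2 R 0), so the schema fails here.
(B) R is transitive (R is closed under composition), so the schema is valid here.
(C) R is transitive (R is closed under composition), so the schema is valid here.
(D) R is transitive (R is closed under composition), so the schema is valid here.

A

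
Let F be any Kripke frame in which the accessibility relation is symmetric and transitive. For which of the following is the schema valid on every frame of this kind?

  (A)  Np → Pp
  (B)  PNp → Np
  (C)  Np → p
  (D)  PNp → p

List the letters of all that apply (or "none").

B, D

A symmetric transitive relation is euclidean (uRv and uRw give vRu by symmetry, then vRw by transitivity).
(A) Np → Pp is axiom D; it is valid on a frame exactly when R is serial. Such an R need not be serial, so not valid.
(B) PNp → Np is the dual of axiom 5; it is valid on a frame exactly when R is euclidean. Every such R is euclidean, so valid.
(C) Np → p is axiom T; it is valid on a frame exactly when R is reflexive. Such an R need not be reflexive, so not valid.
(D) the dual of axiom B: valid iff R is symmetric. Every such R is symmetric — valid.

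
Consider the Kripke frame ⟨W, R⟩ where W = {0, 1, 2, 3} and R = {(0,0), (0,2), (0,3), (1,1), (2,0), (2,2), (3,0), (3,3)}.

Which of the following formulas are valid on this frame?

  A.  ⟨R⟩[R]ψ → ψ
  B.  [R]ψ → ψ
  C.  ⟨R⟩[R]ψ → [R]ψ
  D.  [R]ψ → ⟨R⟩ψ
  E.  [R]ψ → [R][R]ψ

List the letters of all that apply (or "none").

R is reflexive: each world relates to itself.
R is symmetric: every R-edge is matched by its reverse.
R is not transitive: 2 R 0 and 0 R 3 but not 2 R 3.
R is not euclidean: 0 R 2 and 0 R 3 but not 2 R 3.
R is serial: every world has an R-successor.
(A) ⟨R⟩[R]ψ → ψ is the dual of axiom B; it is valid on a frame exactly when R is symmetric. R is symmetric, so valid.
(B) [R]ψ → ψ is axiom T; it is valid on a frame exactly when R is reflexive. R is reflexive, so valid.
(C) ⟨R⟩[R]ψ → [R]ψ is the dual of axiom 5, which corresponds to the euclidean property. R is not euclidean — not valid.
(D) [R]ψ → ⟨R⟩ψ is axiom D, which corresponds to seriality. R is serial — valid.
(E) [R]ψ → [R][R]ψ (axiom 4) characterises the transitive frames. R is not transitive — not valid.

A, B, D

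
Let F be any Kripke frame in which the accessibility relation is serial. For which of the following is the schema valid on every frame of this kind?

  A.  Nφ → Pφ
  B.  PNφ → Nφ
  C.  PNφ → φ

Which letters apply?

A

(A) Nφ → Pφ (axiom D) characterises the serial frames. Every such R is serial — valid.
(B) PNφ → Nφ (the dual of axiom 5) characterises the euclidean frames. Such an R need not be euclidean — not valid.
(C) PNφ → φ is the dual of axiom B; it is valid on a frame exactly when R is symmetric. Such an R need not be symmetric, so not valid.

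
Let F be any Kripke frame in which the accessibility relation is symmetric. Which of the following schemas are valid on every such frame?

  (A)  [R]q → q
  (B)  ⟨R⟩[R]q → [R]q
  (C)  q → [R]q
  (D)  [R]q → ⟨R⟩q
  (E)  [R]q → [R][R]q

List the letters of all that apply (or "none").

(A) axiom T: valid iff R is reflexive. Such an R need not be reflexive — not valid.
(B) ⟨R⟩[R]q → [R]q is the dual of axiom 5; it is valid on a frame exactly when R is euclidean. Such an R need not be euclidean, so not valid.
(C) q → [R]q is valid only on frames where every R-edge is a self-loop. Such an R need not be a subset of the identity — not valid.
(D) [R]q → ⟨R⟩q is axiom D; it is valid on a frame exactly when R is serial. Such an R need not be serial, so not valid.
(E) [R]q → [R][R]q (axiom 4) characterises the transitive frames. Such an R need not be transitive — not valid.

none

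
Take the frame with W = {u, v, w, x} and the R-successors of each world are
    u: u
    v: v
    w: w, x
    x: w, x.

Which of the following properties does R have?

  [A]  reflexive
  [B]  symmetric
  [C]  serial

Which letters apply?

A, B, C

(A) reflexive: each world relates to itself.
(B) symmetric: every R-edge is matched by its reverse.
(C) serial: every world has an R-successor.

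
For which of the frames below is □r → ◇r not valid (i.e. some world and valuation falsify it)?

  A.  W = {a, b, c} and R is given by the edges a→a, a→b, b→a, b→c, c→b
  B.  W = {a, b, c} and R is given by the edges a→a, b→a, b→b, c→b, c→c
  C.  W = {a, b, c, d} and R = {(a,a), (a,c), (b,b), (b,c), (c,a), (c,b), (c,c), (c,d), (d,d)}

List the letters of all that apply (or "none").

none

The schema □r → ◇r is axiom D; it is valid on a frame iff R is serial.
(A) R is serial (every world has an R-successor), so the schema is valid here.
(B) R is serial (every world has an R-successor), so the schema is valid here.
(C) R is serial (every world has an R-successor), so the schema is valid here.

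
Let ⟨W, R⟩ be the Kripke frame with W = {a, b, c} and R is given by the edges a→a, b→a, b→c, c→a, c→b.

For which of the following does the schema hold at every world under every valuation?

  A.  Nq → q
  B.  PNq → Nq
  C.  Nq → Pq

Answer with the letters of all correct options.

C

R is not reflexive: not b R b.
R is not euclidean: b R a and b R c but not a R c.
R is serial: every world has an R-successor.
(A) Nq → q (axiom T) characterises the reflexive frames. R is not reflexive — not valid.
(B) PNq → Nq is the dual of axiom 5, which corresponds to the euclidean property. R is not euclidean — not valid.
(C) axiom D: valid iff R is serial. R is serial — valid.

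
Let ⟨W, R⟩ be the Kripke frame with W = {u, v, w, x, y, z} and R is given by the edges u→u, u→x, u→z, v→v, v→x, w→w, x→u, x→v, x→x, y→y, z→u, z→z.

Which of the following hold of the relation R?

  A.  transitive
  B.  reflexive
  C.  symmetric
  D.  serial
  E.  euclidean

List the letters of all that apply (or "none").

(A) not transitive: u R x and x R v but not u R v.
(B) reflexive: each world relates to itself.
(C) symmetric: every R-edge is matched by its reverse.
(D) serial: every world has an R-successor.
(E) not euclidean: u R x and u R z but not x R z.

B, C, D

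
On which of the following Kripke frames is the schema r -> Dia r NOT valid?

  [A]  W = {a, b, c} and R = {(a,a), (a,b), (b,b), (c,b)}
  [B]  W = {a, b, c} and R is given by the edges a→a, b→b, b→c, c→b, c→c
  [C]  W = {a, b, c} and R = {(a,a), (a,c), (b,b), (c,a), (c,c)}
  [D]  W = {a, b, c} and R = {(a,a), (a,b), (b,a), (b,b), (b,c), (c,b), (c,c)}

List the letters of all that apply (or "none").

A

The schema r -> Dia r is the dual of axiom T; it is valid on a frame iff R is reflexive.
(A) R is not reflexive (not c R c), so the schema fails here.
(B) R is reflexive (each world relates to itself), so the schema is valid here.
(C) R is reflexive (each world relates to itself), so the schema is valid here.
(D) R is reflexive (each world relates to itself), so the schema is valid here.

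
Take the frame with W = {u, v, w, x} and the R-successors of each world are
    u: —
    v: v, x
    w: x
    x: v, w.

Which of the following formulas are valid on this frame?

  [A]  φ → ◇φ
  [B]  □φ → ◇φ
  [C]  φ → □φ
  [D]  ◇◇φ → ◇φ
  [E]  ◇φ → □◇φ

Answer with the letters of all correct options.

none

R is not reflexive: not u R u.
R is not transitive: v R x and x R w but not v R w.
R is not euclidean: x R v and x R w but not v R w.
R is not serial: u has no R-successor.
R is not a subset of the identity: v R x with v ≠ x.
(A) φ → ◇φ (the dual of axiom T) characterises the reflexive frames. R is not reflexive — not valid.
(B) □φ → ◇φ (axiom D) characterises the serial frames. R is not serial — not valid.
(C) φ → □φ is valid only on frames where every R-edge is a self-loop. Here R ⊄ identity — not valid.
(D) ◇◇φ → ◇φ (the dual of axiom 4) characterises the transitive frames. R is not transitive — not valid.
(E) axiom 5: valid iff R is euclidean. R is not euclidean — not valid.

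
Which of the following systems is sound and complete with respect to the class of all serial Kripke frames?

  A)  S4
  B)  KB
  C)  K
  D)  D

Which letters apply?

D

(A) S4 is determined by the class of reflexive and transitive frames.
(B) KB is determined by the class of symmetric frames.
(C) K is determined by the class of arbitrary frames.
(D) D is determined by exactly this class.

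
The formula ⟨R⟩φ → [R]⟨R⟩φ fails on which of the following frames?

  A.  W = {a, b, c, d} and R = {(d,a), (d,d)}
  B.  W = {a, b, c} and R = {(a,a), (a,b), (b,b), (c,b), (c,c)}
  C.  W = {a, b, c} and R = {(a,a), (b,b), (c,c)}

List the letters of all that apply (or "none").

A, B

The schema ⟨R⟩φ → [R]⟨R⟩φ is axiom 5; it is valid on a frame iff R is euclidean.
(A) R is not euclidean (d R a and d R d but not a R d), so the schema fails here.
(B) R is not euclidean (a R b and a R a but not b R a), so the schema fails here.
(C) R is euclidean (any two R-successors of the same world are R-related), so the schema is valid here.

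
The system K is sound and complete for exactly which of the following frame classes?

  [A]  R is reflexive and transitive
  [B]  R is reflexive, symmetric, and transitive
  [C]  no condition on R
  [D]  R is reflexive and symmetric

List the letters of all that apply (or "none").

(A) this class determines S4, not K.
(B) this class determines S5, not K.
(C) K is sound and complete for exactly this class.
(D) this class determines B (= KTB), not K.

C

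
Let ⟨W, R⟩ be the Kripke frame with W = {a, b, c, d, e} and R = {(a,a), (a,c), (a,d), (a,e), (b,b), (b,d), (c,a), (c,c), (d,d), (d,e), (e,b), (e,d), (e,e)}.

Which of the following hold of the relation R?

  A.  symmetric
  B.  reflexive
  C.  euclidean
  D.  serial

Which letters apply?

B, D

(A) not symmetric: a R d but not d R a.
(B) reflexive: each world relates to itself.
(C) not euclidean: a R c and a R d but not c R d.
(D) serial: every world has an R-successor.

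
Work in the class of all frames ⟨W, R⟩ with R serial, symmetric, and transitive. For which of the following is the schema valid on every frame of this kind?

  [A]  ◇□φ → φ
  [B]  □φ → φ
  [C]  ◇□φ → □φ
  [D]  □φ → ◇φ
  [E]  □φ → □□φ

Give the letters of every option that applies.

A, B, C, D, E

A serial symmetric transitive relation is reflexive (take any v with uRv; symmetry gives vRu and transitivity gives uRu), hence an equivalence relation.
(A) ◇□φ → φ (the dual of axiom B) characterises the symmetric frames. Every such R is symmetric — valid.
(B) axiom T: valid iff R is reflexive. Every such R is reflexive — valid.
(C) the dual of axiom 5: valid iff R is euclidean. Every such R is euclidean — valid.
(D) □φ → ◇φ is axiom D, which corresponds to seriality. Every such R is serial — valid.
(E) axiom 4: valid iff R is transitive. Every such R is transitive — valid.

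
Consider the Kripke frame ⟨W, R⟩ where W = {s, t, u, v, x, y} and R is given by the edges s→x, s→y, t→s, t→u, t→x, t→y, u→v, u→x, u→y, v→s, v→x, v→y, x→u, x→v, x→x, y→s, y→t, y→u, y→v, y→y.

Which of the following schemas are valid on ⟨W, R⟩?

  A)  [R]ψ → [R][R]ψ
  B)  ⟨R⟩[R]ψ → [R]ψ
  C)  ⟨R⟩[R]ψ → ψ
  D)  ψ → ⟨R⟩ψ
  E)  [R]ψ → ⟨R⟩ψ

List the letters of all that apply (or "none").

E

R is not reflexive: not s R s.
R is not symmetric: s R x but not x R s.
R is not transitive: s R x and x R u but not s R u.
R is not euclidean: s R x and s R y but not x R y.
R is serial: every world has an R-successor.
(A) [R]ψ → [R][R]ψ is axiom 4; it is valid on a frame exactly when R is transitive. R is not transitive, so not valid.
(B) ⟨R⟩[R]ψ → [R]ψ (the dual of axiom 5) characterises the euclidean frames. R is not euclidean — not valid.
(C) ⟨R⟩[R]ψ → ψ (the dual of axiom B) characterises the symmetric frames. R is not symmetric — not valid.
(D) ψ → ⟨R⟩ψ (the dual of axiom T) characterises the reflexive frames. R is not reflexive — not valid.
(E) [R]ψ → ⟨R⟩ψ (axiom D) characterises the serial frames. R is serial — valid.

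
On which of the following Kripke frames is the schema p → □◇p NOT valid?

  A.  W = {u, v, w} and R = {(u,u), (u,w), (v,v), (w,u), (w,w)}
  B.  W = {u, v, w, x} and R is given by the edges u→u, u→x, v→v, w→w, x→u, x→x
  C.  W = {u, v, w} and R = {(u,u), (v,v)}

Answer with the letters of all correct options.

none

The schema p → □◇p is axiom B; it is valid on a frame iff R is symmetric.
(A) R is symmetric (every R-edge is matched by its reverse), so the schema is valid here.
(B) R is symmetric (every R-edge is matched by its reverse), so the schema is valid here.
(C) R is symmetric (every R-edge is matched by its reverse), so the schema is valid here.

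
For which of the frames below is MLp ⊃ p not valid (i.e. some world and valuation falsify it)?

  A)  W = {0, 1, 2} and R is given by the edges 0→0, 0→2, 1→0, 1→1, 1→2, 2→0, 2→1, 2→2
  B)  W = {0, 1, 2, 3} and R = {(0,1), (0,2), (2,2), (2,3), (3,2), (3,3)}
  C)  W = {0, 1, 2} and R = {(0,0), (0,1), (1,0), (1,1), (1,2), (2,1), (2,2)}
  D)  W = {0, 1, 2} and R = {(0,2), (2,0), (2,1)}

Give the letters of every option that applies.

A, B, D

The schema MLp ⊃ p is the dual of axiom B; it is valid on a frame iff R is symmetric.
(A) R is not symmetric (1 R 0 but not 0 R 1), so the schema fails here.
(B) R is not symmetric (0 R 1 but not 1 R 0), so the schema fails here.
(C) R is symmetric (every R-edge is matched by its reverse), so the schema is valid here.
(D) R is not symmetric (2 R 1 but not 1 R 2), so the schema fails here.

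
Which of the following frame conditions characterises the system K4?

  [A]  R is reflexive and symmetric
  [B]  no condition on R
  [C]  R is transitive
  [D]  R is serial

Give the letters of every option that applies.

(A) this class determines B (= KTB), not K4.
(B) this class determines K, not K4.
(C) K4 is sound and complete for exactly this class.
(D) this class determines D, not K4.

C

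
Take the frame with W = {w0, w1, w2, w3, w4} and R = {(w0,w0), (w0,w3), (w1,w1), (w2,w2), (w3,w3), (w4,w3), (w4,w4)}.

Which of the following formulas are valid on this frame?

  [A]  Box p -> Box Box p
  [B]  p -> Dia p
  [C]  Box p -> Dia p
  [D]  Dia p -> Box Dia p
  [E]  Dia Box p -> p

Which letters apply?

R is reflexive: each world relates to itself.
R is not symmetric: w0 R w3 but not w3 R w0.
R is transitive: R is closed under composition.
R is not euclidean: w0 R w3 and w0 R w0 but not w3 R w0.
R is serial: every world has an R-successor.
(A) Box p -> Box Box p (axiom 4) characterises the transitive frames. R is transitive — valid.
(B) the dual of axiom T: valid iff R is reflexive. R is reflexive — valid.
(C) Box p -> Dia p (axiom D) characterises the serial frames. R is serial — valid.
(D) Dia p -> Box Dia p is axiom 5, which corresponds to the euclidean property. R is not euclidean — not valid.
(E) Dia Box p -> p is the dual of axiom B; it is valid on a frame exactly when R is symmetric. R is not symmetric, so not valid.

A, B, C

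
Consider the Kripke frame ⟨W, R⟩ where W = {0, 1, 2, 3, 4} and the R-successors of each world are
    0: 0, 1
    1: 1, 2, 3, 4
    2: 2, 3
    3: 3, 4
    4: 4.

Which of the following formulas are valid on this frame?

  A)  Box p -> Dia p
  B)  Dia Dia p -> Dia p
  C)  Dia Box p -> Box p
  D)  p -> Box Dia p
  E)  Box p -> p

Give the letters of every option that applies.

A, E

R is reflexive: each world relates to itself.
R is not symmetric: 0 R 1 but not 1 R 0.
R is not transitive: 0 R 1 and 1 R 2 but not 0 R 2.
R is not euclidean: 0 R 1 and 0 R 0 but not 1 R 0.
R is serial: every world has an R-successor.
(A) Box p -> Dia p (axiom D) characterises the serial frames. R is serial — valid.
(B) Dia Dia p -> Dia p is the dual of axiom 4, which corresponds to transitivity. R is not transitive — not valid.
(C) the dual of axiom 5: valid iff R is euclidean. R is not euclidean — not valid.
(D) axiom B: valid iff R is symmetric. R is not symmetric — not valid.
(E) axiom T: valid iff R is reflexive. R is reflexive — valid.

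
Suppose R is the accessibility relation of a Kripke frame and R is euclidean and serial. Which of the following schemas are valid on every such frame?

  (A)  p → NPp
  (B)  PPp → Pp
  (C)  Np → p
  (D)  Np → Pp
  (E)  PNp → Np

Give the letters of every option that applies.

(A) axiom B: valid iff R is symmetric. Such an R need not be symmetric — not valid.
(B) the dual of axiom 4: valid iff R is transitive. Such an R need not be transitive — not valid.
(C) Np → p is axiom T, which corresponds to reflexivity. Such an R need not be reflexive — not valid.
(D) Np → Pp is axiom D; it is valid on a frame exactly when R is serial. Every such R is serial, so valid.
(E) PNp → Np (the dual of axiom 5) characterises the euclidean frames. Every such R is euclidean — valid.

D, E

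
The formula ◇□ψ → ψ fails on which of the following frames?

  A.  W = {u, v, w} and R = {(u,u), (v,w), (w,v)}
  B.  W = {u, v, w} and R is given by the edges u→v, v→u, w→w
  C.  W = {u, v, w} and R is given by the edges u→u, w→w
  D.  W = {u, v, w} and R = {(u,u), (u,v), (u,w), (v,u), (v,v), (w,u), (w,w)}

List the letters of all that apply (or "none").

The schema ◇□ψ → ψ is the dual of axiom B; it is valid on a frame iff R is symmetric.
(A) R is symmetric (every R-edge is matched by its reverse), so the schema is valid here.
(B) R is symmetric (every R-edge is matched by its reverse), so the schema is valid here.
(C) R is symmetric (every R-edge is matched by its reverse), so the schema is valid here.
(D) R is symmetric (every R-edge is matched by its reverse), so the schema is valid here.

none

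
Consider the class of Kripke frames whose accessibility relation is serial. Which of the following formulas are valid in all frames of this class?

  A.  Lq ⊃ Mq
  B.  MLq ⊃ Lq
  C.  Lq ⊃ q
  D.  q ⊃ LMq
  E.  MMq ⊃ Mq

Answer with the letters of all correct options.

A

(A) axiom D: valid iff R is serial. Every such R is serial — valid.
(B) MLq ⊃ Lq is the dual of axiom 5; it is valid on a frame exactly when R is euclidean. Such an R need not be euclidean, so not valid.
(C) axiom T: valid iff R is reflexive. Such an R need not be reflexive — not valid.
(D) axiom B: valid iff R is symmetric. Such an R need not be symmetric — not valid.
(E) MMq ⊃ Mq is the dual of axiom 4; it is valid on a frame exactly when R is transitive. Such an R need not be transitive, so not valid.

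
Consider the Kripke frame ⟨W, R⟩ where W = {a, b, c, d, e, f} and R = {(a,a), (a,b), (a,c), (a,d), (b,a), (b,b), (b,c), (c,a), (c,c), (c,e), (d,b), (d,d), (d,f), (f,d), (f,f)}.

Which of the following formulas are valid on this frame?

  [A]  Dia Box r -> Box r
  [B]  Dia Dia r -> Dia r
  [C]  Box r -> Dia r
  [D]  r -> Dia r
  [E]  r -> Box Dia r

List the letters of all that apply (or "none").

R is not reflexive: not e R e.
R is not symmetric: a R d but not d R a.
R is not transitive: a R c and c R e but not a R e.
R is not euclidean: a R b and a R d but not b R d.
R is not serial: e has no R-successor.
(A) Dia Box r -> Box r is the dual of axiom 5; it is valid on a frame exactly when R is euclidean. R is not euclidean, so not valid.
(B) Dia Dia r -> Dia r (the dual of axiom 4) characterises the transitive frames. R is not transitive — not valid.
(C) Box r -> Dia r is axiom D; it is valid on a frame exactly when R is serial. R is not serial, so not valid.
(D) the dual of axiom T: valid iff R is reflexive. R is not reflexive — not valid.
(E) r -> Box Dia r (axiom B) characterises the symmetric frames. R is not symmetric — not valid.

none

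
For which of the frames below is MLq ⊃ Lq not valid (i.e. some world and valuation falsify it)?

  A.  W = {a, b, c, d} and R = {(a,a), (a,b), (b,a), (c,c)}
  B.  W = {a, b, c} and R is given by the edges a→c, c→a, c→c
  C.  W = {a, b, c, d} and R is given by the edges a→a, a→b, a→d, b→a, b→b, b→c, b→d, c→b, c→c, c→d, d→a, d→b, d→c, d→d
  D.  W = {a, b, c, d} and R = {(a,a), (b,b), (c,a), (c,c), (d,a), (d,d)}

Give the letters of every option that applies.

A, B, C, D

The schema MLq ⊃ Lq is the dual of axiom 5; it is valid on a frame iff R is euclidean.
(A) R is not euclidean (a R b and a R b but not b R b), so the schema fails here.
(B) R is not euclidean (c R a and c R a but not a R a), so the schema fails here.
(C) R is not euclidean (b R a and b R c but not a R c), so the schema fails here.
(D) R is not euclidean (c R a and c R c but not a R c), so the schema fails here.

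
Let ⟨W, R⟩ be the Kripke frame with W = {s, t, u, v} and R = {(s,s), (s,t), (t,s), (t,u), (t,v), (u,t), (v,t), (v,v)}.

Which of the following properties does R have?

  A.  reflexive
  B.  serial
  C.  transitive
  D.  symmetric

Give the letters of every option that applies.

B, D

(A) not reflexive: not t R t.
(B) serial: every world has an R-successor.
(C) not transitive: s R t and t R u but not s R u.
(D) symmetric: every R-edge is matched by its reverse.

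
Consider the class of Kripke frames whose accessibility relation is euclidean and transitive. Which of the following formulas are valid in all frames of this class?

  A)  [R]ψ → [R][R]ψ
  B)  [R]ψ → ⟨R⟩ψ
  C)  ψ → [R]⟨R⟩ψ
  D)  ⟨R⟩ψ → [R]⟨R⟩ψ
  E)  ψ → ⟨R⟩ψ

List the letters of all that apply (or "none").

(A) [R]ψ → [R][R]ψ is axiom 4, which corresponds to transitivity. Every such R is transitive — valid.
(B) axiom D: valid iff R is serial. Such an R need not be serial — not valid.
(C) axiom B: valid iff R is symmetric. Such an R need not be symmetric — not valid.
(D) ⟨R⟩ψ → [R]⟨R⟩ψ is axiom 5; it is valid on a frame exactly when R is euclidean. Every such R is euclidean, so valid.
(E) ψ → ⟨R⟩ψ is the dual of axiom T, which corresponds to reflexivity. Such an R need not be reflexive — not valid.

A, D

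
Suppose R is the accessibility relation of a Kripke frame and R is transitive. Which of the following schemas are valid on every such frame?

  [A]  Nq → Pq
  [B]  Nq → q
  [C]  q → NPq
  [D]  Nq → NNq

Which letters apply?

D

(A) Nq → Pq is axiom D; it is valid on a frame exactly when R is serial. Such an R need not be serial, so not valid.
(B) Nq → q is axiom T, which corresponds to reflexivity. Such an R need not be reflexive — not valid.
(C) q → NPq is axiom B, which corresponds to symmetry. Such an R need not be symmetric — not valid.
(D) Nq → NNq is axiom 4; it is valid on a frame exactly when R is transitive. Every such R is transitive, so valid.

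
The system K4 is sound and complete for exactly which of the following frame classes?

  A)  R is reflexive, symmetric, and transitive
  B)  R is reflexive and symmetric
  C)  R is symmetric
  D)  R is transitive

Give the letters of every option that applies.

(A) this class determines S5, not K4.
(B) this class determines B (= KTB), not K4.
(C) this class determines KB, not K4.
(D) K4 is sound and complete for exactly this class.

D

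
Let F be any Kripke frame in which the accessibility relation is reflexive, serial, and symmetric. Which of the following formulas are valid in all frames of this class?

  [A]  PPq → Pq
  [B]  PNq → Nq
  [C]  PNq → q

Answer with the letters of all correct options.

C

(A) PPq → Pq is the dual of axiom 4, which corresponds to transitivity. Such an R need not be transitive — not valid.
(B) PNq → Nq is the dual of axiom 5; it is valid on a frame exactly when R is euclidean. Such an R need not be euclidean, so not valid.
(C) PNq → q is the dual of axiom B; it is valid on a frame exactly when R is symmetric. Every such R is symmetric, so valid.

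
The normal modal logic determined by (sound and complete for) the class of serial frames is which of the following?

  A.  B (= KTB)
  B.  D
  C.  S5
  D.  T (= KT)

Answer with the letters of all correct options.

(A) B (= KTB) is determined by the class of reflexive and symmetric frames.
(B) D is determined by exactly this class.
(C) S5 is determined by the class of reflexive, symmetric, and transitive frames.
(D) T (= KT) is determined by the class of reflexive frames.

B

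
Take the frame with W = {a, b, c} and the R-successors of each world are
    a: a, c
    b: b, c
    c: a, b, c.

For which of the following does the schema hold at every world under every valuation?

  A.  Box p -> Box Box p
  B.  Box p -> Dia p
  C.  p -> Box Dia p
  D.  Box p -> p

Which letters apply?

R is reflexive: each world relates to itself.
R is symmetric: every R-edge is matched by its reverse.
R is not transitive: a R c and c R b but not a R b.
R is serial: every world has an R-successor.
(A) Box p -> Box Box p (axiom 4) characterises the transitive frames. R is not transitive — not valid.
(B) Box p -> Dia p is axiom D, which corresponds to seriality. R is serial — valid.
(C) p -> Box Dia p (axiom B) characterises the symmetric frames. R is symmetric — valid.
(D) Box p -> p (axiom T) characterises the reflexive frames. R is reflexive — valid.

B, C, D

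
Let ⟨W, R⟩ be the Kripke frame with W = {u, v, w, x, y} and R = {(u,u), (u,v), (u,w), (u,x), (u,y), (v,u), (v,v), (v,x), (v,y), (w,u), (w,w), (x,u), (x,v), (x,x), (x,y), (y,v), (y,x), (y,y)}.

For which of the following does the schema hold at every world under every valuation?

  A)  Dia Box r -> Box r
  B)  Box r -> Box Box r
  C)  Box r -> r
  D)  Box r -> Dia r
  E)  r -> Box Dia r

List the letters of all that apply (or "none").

R is reflexive: each world relates to itself.
R is not symmetric: u R y but not y R u.
R is not transitive: v R u and u R w but not v R w.
R is not euclidean: u R v and u R w but not v R w.
R is serial: every world has an R-successor.
(A) Dia Box r -> Box r (the dual of axiom 5) characterises the euclidean frames. R is not euclidean — not valid.
(B) axiom 4: valid iff R is transitive. R is not transitive — not valid.
(C) axiom T: valid iff R is reflexive. R is reflexive — valid.
(D) axiom D: valid iff R is serial. R is serial — valid.
(E) r -> Box Dia r is axiom B; it is valid on a frame exactly when R is symmetric. R is not symmetric, so not valid.

C, D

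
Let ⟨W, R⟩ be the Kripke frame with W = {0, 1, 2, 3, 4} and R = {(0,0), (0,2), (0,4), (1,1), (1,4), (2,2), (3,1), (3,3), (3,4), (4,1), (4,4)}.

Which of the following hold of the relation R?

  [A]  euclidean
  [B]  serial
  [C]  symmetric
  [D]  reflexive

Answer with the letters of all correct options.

B, D

(A) not euclidean: 0 R 2 and 0 R 0 but not 2 R 0.
(B) serial: every world has an R-successor.
(C) not symmetric: 0 R 2 but not 2 R 0.
(D) reflexive: each world relates to itself.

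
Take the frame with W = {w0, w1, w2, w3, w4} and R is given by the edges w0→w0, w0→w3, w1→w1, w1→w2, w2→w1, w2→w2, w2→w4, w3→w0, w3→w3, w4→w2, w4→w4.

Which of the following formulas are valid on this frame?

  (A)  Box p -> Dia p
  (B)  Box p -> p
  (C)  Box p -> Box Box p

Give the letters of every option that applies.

R is reflexive: each world relates to itself.
R is not transitive: w1 R w2 and w2 R w4 but not w1 R w4.
R is serial: every world has an R-successor.
(A) Box p -> Dia p (axiom D) characterises the serial frames. R is serial — valid.
(B) Box p -> p is axiom T, which corresponds to reflexivity. R is reflexive — valid.
(C) Box p -> Box Box p is axiom 4, which corresponds to transitivity. R is not transitive — not valid.

A, B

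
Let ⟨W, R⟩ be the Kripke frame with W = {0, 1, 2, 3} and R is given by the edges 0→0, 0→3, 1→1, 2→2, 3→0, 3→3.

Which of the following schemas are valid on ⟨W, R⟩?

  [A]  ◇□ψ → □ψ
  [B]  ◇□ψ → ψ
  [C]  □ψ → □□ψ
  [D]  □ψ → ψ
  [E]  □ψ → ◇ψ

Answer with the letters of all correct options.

A, B, C, D, E

R is reflexive: each world relates to itself.
R is symmetric: every R-edge is matched by its reverse.
R is transitive: R is closed under composition.
R is euclidean: any two R-successors of the same world are R-related.
R is serial: every world has an R-successor.
(A) ◇□ψ → □ψ is the dual of axiom 5; it is valid on a frame exactly when R is euclidean. R is euclidean, so valid.
(B) ◇□ψ → ψ (the dual of axiom B) characterises the symmetric frames. R is symmetric — valid.
(C) □ψ → □□ψ is axiom 4, which corresponds to transitivity. R is transitive — valid.
(D) □ψ → ψ (axiom T) characterises the reflexive frames. R is reflexive — valid.
(E) □ψ → ◇ψ (axiom D) characterises the serial frames. R is serial — valid.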